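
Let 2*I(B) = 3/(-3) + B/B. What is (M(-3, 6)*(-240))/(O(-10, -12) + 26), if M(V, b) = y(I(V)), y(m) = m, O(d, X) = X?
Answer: 0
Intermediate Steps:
I(B) = 0 (I(B) = (3/(-3) + B/B)/2 = (3*(-⅓) + 1)/2 = (-1 + 1)/2 = (½)*0 = 0)
M(V, b) = 0
(M(-3, 6)*(-240))/(O(-10, -12) + 26) = (0*(-240))/(-12 + 26) = 0/14 = 0*(1/14) = 0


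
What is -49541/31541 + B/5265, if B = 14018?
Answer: 181308373/166063365 ≈ 1.0918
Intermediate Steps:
-49541/31541 + B/5265 = -49541/31541 + 14018/5265 = 181308373/166063365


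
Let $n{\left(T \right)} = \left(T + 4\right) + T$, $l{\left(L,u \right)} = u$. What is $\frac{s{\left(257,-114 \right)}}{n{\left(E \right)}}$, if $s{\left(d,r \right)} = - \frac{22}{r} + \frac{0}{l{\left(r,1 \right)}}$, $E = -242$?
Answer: $- \frac{11}{27360} \approx -0.00040205$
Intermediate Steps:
$s{\left(d,r \right)} = - \frac{22}{r}$ ($s{\left(d,r \right)} = - \frac{22}{r} + \frac{0}{1} = - \frac{22}{r} + 0 \cdot 1 = - \frac{22}{r} + 0 = - \frac{22}{r}$)
$n{\left(T \right)} = 4 + 2 T$ ($n{\left(T \right)} = \left(4 + T\right) + T = 4 + 2 T$)
$\frac{s{\left(257,-114 \right)}}{n{\left(E \right)}} = \frac{\left(-22\right) \frac{1}{-114}}{4 + 2 \left(-242\right)} = \frac{\left(-22\right) \left(- \frac{1}{114}\right)}{4 - 484} = \frac{11}{57 \left(-480\right)} = \frac{11}{57} \left(- \frac{1}{480}\right) = - \frac{11}{27360}$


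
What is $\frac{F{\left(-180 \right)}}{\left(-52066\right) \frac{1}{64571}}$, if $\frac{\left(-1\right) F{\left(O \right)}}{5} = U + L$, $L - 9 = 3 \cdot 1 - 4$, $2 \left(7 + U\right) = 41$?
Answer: $\frac{13882765}{104132} \approx 133.32$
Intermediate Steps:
$U = \frac{27}{2}$ ($U = -7 + \frac{1}{2} \cdot 41 = -7 + \frac{41}{2} = \frac{27}{2} \approx 13.5$)
$L = 8$ ($L = 9 + \left(3 \cdot 1 - 4\right) = 9 + \left(3 - 4\right) = 9 - 1 = 8$)
$F{\left(O \right)} = - \frac{215}{2}$ ($F{\left(O \right)} = - 5 \left(\frac{27}{2} + 8\right) = \left(-5\right) \frac{43}{2} = - \frac{215}{2}$)
$\frac{F{\left(-180 \right)}}{\left(-52066\right) \frac{1}{64571}} = - \frac{215}{2 \left(- \frac{52066}{64571}\right)} = \left(- \frac{215}{2}\right) \left(- \frac{64571}{52066}\right) = \frac{13882765}{104132}$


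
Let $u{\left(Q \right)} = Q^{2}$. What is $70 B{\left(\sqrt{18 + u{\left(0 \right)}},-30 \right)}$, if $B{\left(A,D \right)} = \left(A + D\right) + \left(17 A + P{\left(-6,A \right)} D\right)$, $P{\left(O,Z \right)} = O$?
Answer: $10500 + 3780 \sqrt{2} \approx 15846.0$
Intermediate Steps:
$B{\left(A,D \right)} = - 5 D + 18 A$ ($B{\left(A,D \right)} = \left(A + D\right) + \left(17 A - 6 D\right) = \left(A + D\right) + \left(- 6 D + 17 A\right) = - 5 D + 18 A$)
$70 B{\left(\sqrt{18 + u{\left(0 \right)}},-30 \right)} = 70 \left(\left(-5\right) \left(-30\right) + 18 \sqrt{18 + 0^{2}}\right) = 70 \left(150 + 18 \sqrt{18 + 0}\right) = 70 \left(150 + 18 \sqrt{18}\right) = 70 \left(150 + 18 \cdot 3 \sqrt{2}\right) = 70 \left(150 + 54 \sqrt{2}\right) = 10500 + 3780 \sqrt{2}$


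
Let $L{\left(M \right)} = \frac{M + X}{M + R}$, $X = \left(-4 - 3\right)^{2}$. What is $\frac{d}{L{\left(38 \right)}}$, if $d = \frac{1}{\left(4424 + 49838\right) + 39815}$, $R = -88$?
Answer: $- \frac{50}{8184699} \approx -6.109 \cdot 10^{-6}$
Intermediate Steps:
$X = 49$ ($X = \left(-7\right)^{2} = 49$)
$L{\left(M \right)} = \frac{49 + M}{-88 + M}$ ($L{\left(M \right)} = \frac{M + 49}{M - 88} = \frac{49 + M}{-88 + M}$)
$d = \frac{1}{94077}$ ($d = \frac{1}{54262 + 39815} = \frac{1}{94077} \approx 1.063 \cdot 10^{-5}$)
$\frac{d}{L{\left(38 \right)}} = \frac{1}{94077 \frac{49 + 38}{-88 + 38}} = \frac{1}{94077 \frac{1}{-50} \cdot 87} = \frac{1}{94077 \left(\left(- \frac{1}{50}\right) 87\right)} = \frac{1}{94077 \left(- \frac{87}{50}\right)} = \frac{1}{94077} \left(- \frac{50}{87}\right) = - \frac{50}{8184699}$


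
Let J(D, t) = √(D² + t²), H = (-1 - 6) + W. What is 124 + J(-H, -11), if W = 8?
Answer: 124 + √122 ≈ 135.05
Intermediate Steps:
H = 1 (H = (-1 - 6) + 8 = -7 + 8 = 1)
124 + J(-H, -11) = 124 + √((-1*1)² + (-11)²) = 124 + √((-1)² + 121) = 124 + √(1 + 121) = 124 + √122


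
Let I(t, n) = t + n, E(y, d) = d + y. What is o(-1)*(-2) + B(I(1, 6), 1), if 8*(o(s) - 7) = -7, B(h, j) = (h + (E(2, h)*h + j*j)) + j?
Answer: 239/4 ≈ 59.750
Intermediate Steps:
I(t, n) = n + t
B(h, j) = h + j + j**2 + h*(2 + h) (B(h, j) = (h + ((h + 2)*h + j*j)) + j = (h + ((2 + h)*h + j**2)) + j = (h + (h*(2 + h) + j**2)) + j = (h + (j**2 + h*(2 + h))) + j = (h + j**2 + h*(2 + h)) + j = h + j + j**2 + h*(2 + h))
o(s) = 49/8 (o(s) = 7 + (1/8)*(-7) = 7 - 7/8 = 49/8)
o(-1)*(-2) + B(I(1, 6), 1) = (49/8)*(-2) + ((6 + 1) + 1 + 1**2 + (6 + 1)*(2 + (6 + 1))) = -49/4 + (7 + 1 + 1 + 7*(2 + 7)) = -49/4 + (7 + 1 + 1 + 7*9) = -49/4 + (7 + 1 + 1 + 63) = -49/4 + 72 = 239/4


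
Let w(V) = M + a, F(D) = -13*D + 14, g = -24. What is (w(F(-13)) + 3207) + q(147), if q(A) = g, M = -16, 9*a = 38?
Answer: 28541/9 ≈ 3171.2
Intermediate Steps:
a = 38/9 (a = (1/9)*38 = 38/9 ≈ 4.2222)
F(D) = 14 - 13*D
q(A) = -24
w(V) = -106/9 (w(V) = -16 + 38/9 = -106/9)
(w(F(-13)) + 3207) + q(147) = (-106/9 + 3207) - 24 = 28757/9 - 24 = 28541/9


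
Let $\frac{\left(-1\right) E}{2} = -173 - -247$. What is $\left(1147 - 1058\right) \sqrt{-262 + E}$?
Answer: $89 i \sqrt{410} \approx 1802.1 i$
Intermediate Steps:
$E = -148$ ($E = - 2 \left(-173 - -247\right) = - 2 \left(-173 + 247\right) = \left(-2\right) 74 = -148$)
$\left(1147 - 1058\right) \sqrt{-262 + E} = \left(1147 - 1058\right) \sqrt{-262 - 148} = 89 \sqrt{-410} = 89 i \sqrt{410}$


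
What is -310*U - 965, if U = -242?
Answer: 74055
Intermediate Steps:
-310*U - 965 = -310*(-242) - 965 = 75020 - 965 = 74055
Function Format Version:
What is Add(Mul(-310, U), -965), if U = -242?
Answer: 74055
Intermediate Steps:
Add(Mul(-310, U), -965) = Add(Mul(-310, -242), -965) = Add(75020, -965) = 74055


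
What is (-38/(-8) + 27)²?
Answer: 16129/16 ≈ 1008.1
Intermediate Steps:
(-38/(-8) + 27)² = (-38*(-⅛) + 27)² = (19/4 + 27)² = (127/4)² = 16129/16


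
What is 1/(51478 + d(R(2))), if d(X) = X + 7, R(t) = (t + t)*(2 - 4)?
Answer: 1/51477 ≈ 1.9426e-5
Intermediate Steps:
R(t) = -4*t (R(t) = (2*t)*(-2) = -4*t)
d(X) = 7 + X
1/(51478 + d(R(2))) = 1/(51478 + (7 - 4*2)) = 1/(51478 + (7 - 8)) = 1/(51478 - 1) = 1/51477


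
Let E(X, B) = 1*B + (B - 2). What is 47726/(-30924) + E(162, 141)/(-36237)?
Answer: -289684297/186765498 ≈ -1.5511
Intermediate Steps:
E(X, B) = -2 + 2*B (E(X, B) = B + (-2 + B) = -2 + 2*B)
47726/(-30924) + E(162, 141)/(-36237) = 47726/(-30924) + (-2 + 2*141)/(-36237) = 47726*(-1/30924) + (-2 + 282)*(-1/36237) = -23863/15462 + 280*(-1/36237) = -23863/15462 - 280/36237 = -289684297/186765498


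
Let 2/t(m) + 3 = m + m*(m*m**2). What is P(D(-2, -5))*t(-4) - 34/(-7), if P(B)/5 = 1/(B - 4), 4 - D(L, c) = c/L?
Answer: 8438/1743 ≈ 4.8411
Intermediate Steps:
D(L, c) = 4 - c/L
P(B) = 5/(-4 + B) (P(B) = 5/(B - 4) = 5/(-4 + B))
t(m) = 2/(-3 + m + m**4) (t(m) = 2/(-3 + (m + m*(m*m**2))) = 2/(-3 + (m + m*m**3)) = 2/(-3 + (m + m**4)) = 2/(-3 + m + m**4))
P(D(-2, -5))*t(-4) - 34/(-7) = (5/(-4 + (4 - 1*(-5)/(-2))))*(2/(-3 - 4 + (-4)**4)) - 34/(-7) = (5/(-4 + (4 - 1*(-5)*(-1/2))))*(2/(-3 - 4 + 256)) - 34*(-1/7) = (5/(-4 + (4 - 5/2)))*(2/249) + 34/7 = (5/(-4 + 3/2))*(2*(1/249)) + 34/7 = (5/(-5/2))*(2/249) + 34/7 = (5*(-2/5))*(2/249) + 34/7 = -2*2/249 + 34/7 = -4/249 + 34/7 = 8438/1743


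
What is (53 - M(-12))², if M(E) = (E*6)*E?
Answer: 657721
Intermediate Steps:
M(E) = 6*E² (M(E) = (6*E)*E = 6*E²)
(53 - M(-12))² = (53 - 6*(-12)²)² = (53 - 6*144)² = (53 - 1*864)² = (53 - 864)² = (-811)² = 657721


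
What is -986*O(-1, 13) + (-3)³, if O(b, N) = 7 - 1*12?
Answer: 4903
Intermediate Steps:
O(b, N) = -5 (O(b, N) = 7 - 12 = -5)
-986*O(-1, 13) + (-3)³ = -986*(-5) + (-3)³ = 4930 - 27 = 4903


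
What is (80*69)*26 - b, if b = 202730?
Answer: -59210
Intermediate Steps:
(80*69)*26 - b = (80*69)*26 - 1*202730 = 5520*26 - 202730 = 143520 - 202730 = -59210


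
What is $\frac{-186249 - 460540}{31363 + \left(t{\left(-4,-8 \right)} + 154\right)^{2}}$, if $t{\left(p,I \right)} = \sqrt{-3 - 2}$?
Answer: $\frac{646789 i}{2 \left(- 27537 i + 154 \sqrt{5}\right)} \approx -11.742 + 0.14684 i$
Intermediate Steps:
$t{\left(p,I \right)} = i \sqrt{5}$ ($t{\left(p,I \right)} = \sqrt{-5} = i \sqrt{5}$)
$\frac{-186249 - 460540}{31363 + \left(t{\left(-4,-8 \right)} + 154\right)^{2}} = \frac{-186249 - 460540}{31363 + \left(i \sqrt{5} + 154\right)^{2}} = - \frac{646789}{31363 + \left(154 + i \sqrt{5}\right)^{2}}$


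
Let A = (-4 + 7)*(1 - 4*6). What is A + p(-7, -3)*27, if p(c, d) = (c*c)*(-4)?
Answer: -5361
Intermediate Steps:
A = -69 (A = 3*(1 - 24) = 3*(-23) = -69)
p(c, d) = -4*c² (p(c, d) = c²*(-4) = -4*c²)
A + p(-7, -3)*27 = -69 - 4*(-7)²*27 = -69 - 4*49*27 = -69 - 196*27 = -69 - 5292 = -5361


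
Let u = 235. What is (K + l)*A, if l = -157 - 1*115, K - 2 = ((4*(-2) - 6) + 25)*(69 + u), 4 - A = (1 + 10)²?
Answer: -359658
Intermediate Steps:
A = -117 (A = 4 - (1 + 10)² = 4 - 1*11² = 4 - 1*121 = 4 - 121 = -117)
K = 3346 (K = 2 + ((4*(-2) - 6) + 25)*(69 + 235) = 2 + ((-8 - 6) + 25)*304 = 2 + (-14 + 25)*304 = 2 + 11*304 = 2 + 3344 = 3346)
l = -272 (l = -157 - 115 = -272)
(K + l)*A = (3346 - 272)*(-117) = 3074*(-117) = -359658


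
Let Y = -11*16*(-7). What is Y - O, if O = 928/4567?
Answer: 5625616/4567 ≈ 1231.8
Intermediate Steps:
O = 928/4567 (O = 928*(1/4567) = 928/4567 ≈ 0.20320)
Y = 1232 (Y = -176*(-7) = 1232)
Y - O = 1232 - 1*928/4567 = 1232 - 928/4567 = 5625616/4567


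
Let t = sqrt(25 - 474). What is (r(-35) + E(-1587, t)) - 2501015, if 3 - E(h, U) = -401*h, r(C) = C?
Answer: -3137434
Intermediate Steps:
t = I*sqrt(449) (t = sqrt(-449) = I*sqrt(449) ≈ 21.19*I)
E(h, U) = 3 + 401*h (E(h, U) = 3 - (-401)*h = 3 + 401*h)
(r(-35) + E(-1587, t)) - 2501015 = (-35 + (3 + 401*(-1587))) - 2501015 = (-35 + (3 - 636387)) - 2501015 = (-35 - 636384) - 2501015 = -636419 - 2501015 = -3137434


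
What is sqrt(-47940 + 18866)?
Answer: I*sqrt(29074) ≈ 170.51*I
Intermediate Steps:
sqrt(-47940 + 18866) = sqrt(-29074) = I*sqrt(29074)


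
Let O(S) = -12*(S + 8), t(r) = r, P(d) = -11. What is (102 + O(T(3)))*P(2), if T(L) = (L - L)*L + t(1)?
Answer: 66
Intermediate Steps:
T(L) = 1 (T(L) = (L - L)*L + 1 = 0*L + 1 = 0 + 1 = 1)
O(S) = -96 - 12*S (O(S) = -12*(8 + S) = -96 - 12*S)
(102 + O(T(3)))*P(2) = (102 + (-96 - 12*1))*(-11) = (102 + (-96 - 12))*(-11) = (102 - 108)*(-11) = -6*(-11) = 66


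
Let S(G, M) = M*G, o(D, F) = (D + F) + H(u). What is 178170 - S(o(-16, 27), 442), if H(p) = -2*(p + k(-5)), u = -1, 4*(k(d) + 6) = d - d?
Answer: 167120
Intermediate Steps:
k(d) = -6 (k(d) = -6 + (d - d)/4 = -6 + (¼)*0 = -6 + 0 = -6)
H(p) = 12 - 2*p (H(p) = -2*(p - 6) = -2*(-6 + p) = 12 - 2*p)
o(D, F) = 14 + D + F (o(D, F) = (D + F) + (12 - 2*(-1)) = (D + F) + (12 + 2) = (D + F) + 14 = 14 + D + F)
S(G, M) = G*M
178170 - S(o(-16, 27), 442) = 178170 - (14 - 16 + 27)*442 = 178170 - 25*442 = 178170 - 1*11050 = 178170 - 11050 = 167120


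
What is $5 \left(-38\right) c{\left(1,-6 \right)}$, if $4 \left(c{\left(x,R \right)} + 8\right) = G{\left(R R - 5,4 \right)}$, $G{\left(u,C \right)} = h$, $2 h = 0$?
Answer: $1520$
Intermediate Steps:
$h = 0$ ($h = \frac{1}{2} \cdot 0 = 0$)
$G{\left(u,C \right)} = 0$
$c{\left(x,R \right)} = -8$ ($c{\left(x,R \right)} = -8 + \frac{1}{4} \cdot 0 = -8 + 0 = -8$)
$5 \left(-38\right) c{\left(1,-6 \right)} = 5 \left(-38\right) \left(-8\right) = \left(-190\right) \left(-8\right) = 1520$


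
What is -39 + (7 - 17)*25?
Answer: -289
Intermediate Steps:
-39 + (7 - 17)*25 = -39 - 10*25 = -39 - 250 = -289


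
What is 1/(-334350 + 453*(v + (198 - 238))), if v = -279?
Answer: -1/478857 ≈ -2.0883e-6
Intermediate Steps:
1/(-334350 + 453*(v + (198 - 238))) = 1/(-334350 + 453*(-279 + (198 - 238))) = 1/(-334350 + 453*(-279 - 40)) = 1/(-334350 + 453*(-319)) = 1/(-334350 - 144507) = 1/(-478857) = -1/478857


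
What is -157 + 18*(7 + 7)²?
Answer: 3371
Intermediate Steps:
-157 + 18*(7 + 7)² = -157 + 18*14² = -157 + 18*196 = -157 + 3528 = 3371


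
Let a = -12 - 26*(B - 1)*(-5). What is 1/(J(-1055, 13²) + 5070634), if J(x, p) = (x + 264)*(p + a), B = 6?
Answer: 1/4432297 ≈ 2.2562e-7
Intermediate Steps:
a = 638 (a = -12 - 26*(6 - 1)*(-5) = -12 - 130*(-5) = -12 - 26*(-25) = -12 + 650 = 638)
J(x, p) = (264 + x)*(638 + p) (J(x, p) = (x + 264)*(p + 638) = (264 + x)*(638 + p))
1/(J(-1055, 13²) + 5070634) = 1/((168432 + 264*13² + 638*(-1055) + 13²*(-1055)) + 5070634) = 1/((168432 + 264*169 - 673090 + 169*(-1055)) + 5070634) = 1/((168432 + 44616 - 673090 - 178295) + 5070634) = 1/(-638337 + 5070634) = 1/4432297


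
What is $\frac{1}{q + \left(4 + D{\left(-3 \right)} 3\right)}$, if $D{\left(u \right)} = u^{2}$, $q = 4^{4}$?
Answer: $\frac{1}{287} \approx 0.0034843$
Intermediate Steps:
$q = 256$
$\frac{1}{q + \left(4 + D{\left(-3 \right)} 3\right)} = \frac{1}{256 + \left(4 + \left(-3\right)^{2} \cdot 3\right)} = \frac{1}{256 + \left(4 + 9 \cdot 3\right)} = \frac{1}{256 + \left(4 + 27\right)} = \frac{1}{256 + 31} = \frac{1}{287}$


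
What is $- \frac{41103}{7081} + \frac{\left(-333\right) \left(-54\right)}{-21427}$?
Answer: $- \frac{1008044523}{151724587} \approx -6.6439$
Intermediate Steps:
$- \frac{41103}{7081} + \frac{\left(-333\right) \left(-54\right)}{-21427} = \left(-41103\right) \frac{1}{7081} + 17982 \left(- \frac{1}{21427}\right) = - \frac{41103}{7081} - \frac{17982}{21427} = - \frac{1008044523}{151724587}$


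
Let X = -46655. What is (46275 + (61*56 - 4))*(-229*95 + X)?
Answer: -3399087670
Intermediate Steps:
(46275 + (61*56 - 4))*(-229*95 + X) = (46275 + (61*56 - 4))*(-229*95 - 46655) = (46275 + (3416 - 4))*(-21755 - 46655) = (46275 + 3412)*(-68410) = 49687*(-68410) = -3399087670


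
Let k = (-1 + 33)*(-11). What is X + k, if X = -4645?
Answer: -4997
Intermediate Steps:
k = -352 (k = 32*(-11) = -352)
X + k = -4645 - 352 = -4997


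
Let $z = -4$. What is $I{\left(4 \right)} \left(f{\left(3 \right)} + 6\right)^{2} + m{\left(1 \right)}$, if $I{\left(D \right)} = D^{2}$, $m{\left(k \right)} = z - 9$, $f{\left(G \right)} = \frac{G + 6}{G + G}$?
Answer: $887$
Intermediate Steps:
$f{\left(G \right)} = \frac{6 + G}{2 G}$
$m{\left(k \right)} = -13$ ($m{\left(k \right)} = -4 - 9 = -13$)
$I{\left(4 \right)} \left(f{\left(3 \right)} + 6\right)^{2} + m{\left(1 \right)} = 4^{2} \left(\frac{6 + 3}{2 \cdot 3} + 6\right)^{2} - 13 = 16 \left(\frac{1}{2} \cdot \frac{1}{3} \cdot 9 + 6\right)^{2} - 13 = 16 \left(\frac{3}{2} + 6\right)^{2} - 13 = 16 \left(\frac{15}{2}\right)^{2} - 13 = 16 \cdot \frac{225}{4} - 13 = 900 - 13 = 887$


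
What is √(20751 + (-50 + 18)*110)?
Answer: √17231 ≈ 131.27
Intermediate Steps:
√(20751 + (-50 + 18)*110) = √(20751 - 32*110) = √(20751 - 3520) = √17231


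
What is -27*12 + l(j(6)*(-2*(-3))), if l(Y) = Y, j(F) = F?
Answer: -288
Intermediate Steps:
-27*12 + l(j(6)*(-2*(-3))) = -27*12 + 6*(-2*(-3)) = -324 + 6*6 = -324 + 36 = -288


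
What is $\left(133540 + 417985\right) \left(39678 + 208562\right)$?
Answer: $136910566000$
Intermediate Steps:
$\left(133540 + 417985\right) \left(39678 + 208562\right) = 551525 \cdot 248240 = 136910566000$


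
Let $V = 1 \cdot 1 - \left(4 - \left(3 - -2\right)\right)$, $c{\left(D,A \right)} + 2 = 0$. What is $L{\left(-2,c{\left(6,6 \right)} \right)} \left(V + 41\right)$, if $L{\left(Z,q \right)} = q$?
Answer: $-86$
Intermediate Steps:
$c{\left(D,A \right)} = -2$ ($c{\left(D,A \right)} = -2 + 0 = -2$)
$V = 2$ ($V = 1 - \left(4 - \left(3 + 2\right)\right) = 1 + \left(1 \cdot 5 - 4\right) = 1 + \left(5 - 4\right) = 1 + 1 = 2$)
$L{\left(-2,c{\left(6,6 \right)} \right)} \left(V + 41\right) = - 2 \left(2 + 41\right) = \left(-2\right) 43 = -86$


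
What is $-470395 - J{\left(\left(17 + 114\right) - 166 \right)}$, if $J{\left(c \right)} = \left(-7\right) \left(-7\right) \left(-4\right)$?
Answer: $-470199$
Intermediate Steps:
$J{\left(c \right)} = -196$ ($J{\left(c \right)} = 49 \left(-4\right) = -196$)
$-470395 - J{\left(\left(17 + 114\right) - 166 \right)} = -470395 - -196 = -470395 + 196 = -470199$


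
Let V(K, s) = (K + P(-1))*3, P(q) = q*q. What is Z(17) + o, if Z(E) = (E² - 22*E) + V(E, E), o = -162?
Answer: -193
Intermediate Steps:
P(q) = q²
V(K, s) = 3 + 3*K (V(K, s) = (K + (-1)²)*3 = (K + 1)*3 = (1 + K)*3 = 3 + 3*K)
Z(E) = 3 + E² - 19*E (Z(E) = (E² - 22*E) + (3 + 3*E) = 3 + E² - 19*E)
Z(17) + o = (3 + 17² - 19*17) - 162 = (3 + 289 - 323) - 162 = -31 - 162 = -193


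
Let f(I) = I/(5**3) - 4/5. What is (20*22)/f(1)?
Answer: -5000/9 ≈ -555.56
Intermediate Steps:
f(I) = -4/5 + I/125 (f(I) = I/125 - 4*1/5 = I*(1/125) - 4/5 = I/125 - 4/5 = -4/5 + I/125)
(20*22)/f(1) = (20*22)/(-4/5 + (1/125)*1) = 440/(-4/5 + 1/125) = 440/(-99/125) = 440*(-125/99) = -5000/9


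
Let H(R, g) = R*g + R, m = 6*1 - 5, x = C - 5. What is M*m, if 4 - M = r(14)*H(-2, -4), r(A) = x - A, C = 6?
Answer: 82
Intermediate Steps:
x = 1 (x = 6 - 5 = 1)
m = 1 (m = 6 - 5 = 1)
H(R, g) = R + R*g
r(A) = 1 - A
M = 82 (M = 4 - (1 - 1*14)*(-2*(1 - 4)) = 4 - (1 - 14)*(-2*(-3)) = 4 - (-13)*6 = 4 - 1*(-78) = 4 + 78 = 82)
M*m = 82*1 = 82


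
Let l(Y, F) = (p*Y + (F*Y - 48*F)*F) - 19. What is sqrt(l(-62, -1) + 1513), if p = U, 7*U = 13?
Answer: sqrt(62174)/7 ≈ 35.621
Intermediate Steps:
U = 13/7 (U = (1/7)*13 = 13/7 ≈ 1.8571)
p = 13/7 ≈ 1.8571
l(Y, F) = -19 + 13*Y/7 + F*(-48*F + F*Y) (l(Y, F) = (13*Y/7 + (F*Y - 48*F)*F) - 19 = (13*Y/7 + (-48*F + F*Y)*F) - 19 = (13*Y/7 + F*(-48*F + F*Y)) - 19 = -19 + 13*Y/7 + F*(-48*F + F*Y))
sqrt(l(-62, -1) + 1513) = sqrt((-19 - 48*(-1)**2 + (13/7)*(-62) - 62*(-1)**2) + 1513) = sqrt((-19 - 48*1 - 806/7 - 62*1) + 1513) = sqrt((-19 - 48 - 806/7 - 62) + 1513) = sqrt(-1709/7 + 1513) = sqrt(8882/7) = sqrt(62174)/7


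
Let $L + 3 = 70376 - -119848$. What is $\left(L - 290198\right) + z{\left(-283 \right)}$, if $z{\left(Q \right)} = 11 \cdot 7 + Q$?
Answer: $-100183$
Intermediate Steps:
$L = 190221$ ($L = -3 + \left(70376 - -119848\right) = -3 + \left(70376 + 119848\right) = -3 + 190224 = 190221$)
$z{\left(Q \right)} = 77 + Q$
$\left(L - 290198\right) + z{\left(-283 \right)} = \left(190221 - 290198\right) + \left(77 - 283\right) = -99977 - 206 = -100183$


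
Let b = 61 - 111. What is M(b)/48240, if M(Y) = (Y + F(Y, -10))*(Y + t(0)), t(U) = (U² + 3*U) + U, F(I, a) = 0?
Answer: 125/2412 ≈ 0.051824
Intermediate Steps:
b = -50
t(U) = U² + 4*U
M(Y) = Y² (M(Y) = (Y + 0)*(Y + 0*(4 + 0)) = Y*(Y + 0*4) = Y*(Y + 0) = Y*Y = Y²)
M(b)/48240 = (-50)²/48240 = 2500*(1/48240) = 125/2412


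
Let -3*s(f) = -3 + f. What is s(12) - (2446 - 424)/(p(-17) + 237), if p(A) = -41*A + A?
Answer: -4773/917 ≈ -5.2050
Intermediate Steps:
s(f) = 1 - f/3 (s(f) = -(-3 + f)/3 = 1 - f/3)
p(A) = -40*A
s(12) - (2446 - 424)/(p(-17) + 237) = (1 - ⅓*12) - (2446 - 424)/(-40*(-17) + 237) = (1 - 4) - 2022/(680 + 237) = -3 - 2022/917 = -4773/917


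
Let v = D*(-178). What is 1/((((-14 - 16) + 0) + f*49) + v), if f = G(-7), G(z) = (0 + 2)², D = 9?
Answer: -1/1436 ≈ -0.00069638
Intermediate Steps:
G(z) = 4 (G(z) = 2² = 4)
f = 4
v = -1602 (v = 9*(-178) = -1602)
1/((((-14 - 16) + 0) + f*49) + v) = 1/((((-14 - 16) + 0) + 4*49) - 1602) = 1/(((-30 + 0) + 196) - 1602) = 1/((-30 + 196) - 1602) = 1/(166 - 1602) = 1/(-1436) = -1/1436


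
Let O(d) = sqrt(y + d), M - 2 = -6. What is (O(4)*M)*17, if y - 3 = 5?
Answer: -136*sqrt(3) ≈ -235.56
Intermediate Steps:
M = -4 (M = 2 - 6 = -4)
y = 8 (y = 3 + 5 = 8)
O(d) = sqrt(8 + d)
(O(4)*M)*17 = (sqrt(8 + 4)*(-4))*17 = (sqrt(12)*(-4))*17 = ((2*sqrt(3))*(-4))*17 = -8*sqrt(3)*17 = -136*sqrt(3)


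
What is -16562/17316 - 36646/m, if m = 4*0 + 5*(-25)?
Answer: 24326611/83250 ≈ 292.21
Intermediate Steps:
m = -125 (m = 0 - 125 = -125)
-16562/17316 - 36646/m = -16562/17316 - 36646/(-125) = -16562*1/17316 - 36646*(-1/125) = -637/666 + 36646/125 = 24326611/83250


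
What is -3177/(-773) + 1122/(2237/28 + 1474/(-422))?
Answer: 2186016505/116303261 ≈ 18.796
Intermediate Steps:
-3177/(-773) + 1122/(2237/28 + 1474/(-422)) = -3177*(-1/773) + 1122/(2237*(1/28) + 1474*(-1/422)) = 3177/773 + 1122/(2237/28 - 737/211) = 3177/773 + 1122/(451371/5908) = 3177/773 + 1122*(5908/451371) = 3177/773 + 2209592/150457 = 2186016505/116303261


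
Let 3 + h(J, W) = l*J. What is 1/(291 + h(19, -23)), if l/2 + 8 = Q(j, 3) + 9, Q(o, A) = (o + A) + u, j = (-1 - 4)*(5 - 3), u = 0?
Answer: 1/60 ≈ 0.016667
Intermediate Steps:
j = -10 (j = -5*2 = -10)
Q(o, A) = A + o (Q(o, A) = (o + A) + 0 = (A + o) + 0 = A + o)
l = -12 (l = -16 + 2*((3 - 10) + 9) = -16 + 2*(-7 + 9) = -16 + 2*2 = -16 + 4 = -12)
h(J, W) = -3 - 12*J
1/(291 + h(19, -23)) = 1/(291 + (-3 - 12*19)) = 1/(291 + (-3 - 228)) = 1/(291 - 231) = 1/60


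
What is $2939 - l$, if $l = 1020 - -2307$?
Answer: $-388$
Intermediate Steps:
$l = 3327$ ($l = 1020 + 2307 = 3327$)
$2939 - l = 2939 - 3327 = -388$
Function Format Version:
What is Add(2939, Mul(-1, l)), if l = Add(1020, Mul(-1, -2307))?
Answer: -388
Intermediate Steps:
l = 3327 (l = Add(1020, 2307) = 3327)
Add(2939, Mul(-1, l)) = Add(2939, Mul(-1, 3327)) = Add(2939, -3327) = -388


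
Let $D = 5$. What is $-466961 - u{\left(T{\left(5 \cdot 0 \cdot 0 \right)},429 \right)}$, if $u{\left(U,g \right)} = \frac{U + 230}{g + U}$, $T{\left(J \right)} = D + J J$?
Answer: $- \frac{202661309}{434} \approx -4.6696 \cdot 10^{5}$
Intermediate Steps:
$T{\left(J \right)} = 5 + J^{2}$ ($T{\left(J \right)} = 5 + J J = 5 + J^{2}$)
$u{\left(U,g \right)} = \frac{230 + U}{U + g}$
$-466961 - u{\left(T{\left(5 \cdot 0 \cdot 0 \right)},429 \right)} = -466961 - \frac{230 + \left(5 + \left(5 \cdot 0 \cdot 0\right)^{2}\right)}{\left(5 + \left(5 \cdot 0 \cdot 0\right)^{2}\right) + 429} = -466961 - \frac{230 + \left(5 + \left(0 \cdot 0\right)^{2}\right)}{\left(5 + \left(0 \cdot 0\right)^{2}\right) + 429} = -466961 - \frac{230 + \left(5 + 0^{2}\right)}{\left(5 + 0^{2}\right) + 429} = -466961 - \frac{230 + \left(5 + 0\right)}{\left(5 + 0\right) + 429} = -466961 - \frac{230 + 5}{5 + 429} = -466961 - \frac{1}{434} \cdot 235 = -466961 - \frac{235}{434} = - \frac{202661309}{434}$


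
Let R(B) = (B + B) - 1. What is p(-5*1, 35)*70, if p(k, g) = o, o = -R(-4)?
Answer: 630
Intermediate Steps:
R(B) = -1 + 2*B (R(B) = 2*B - 1 = -1 + 2*B)
o = 9 (o = -(-1 + 2*(-4)) = -(-1 - 8) = -1*(-9) = 9)
p(k, g) = 9
p(-5*1, 35)*70 = 9*70 = 630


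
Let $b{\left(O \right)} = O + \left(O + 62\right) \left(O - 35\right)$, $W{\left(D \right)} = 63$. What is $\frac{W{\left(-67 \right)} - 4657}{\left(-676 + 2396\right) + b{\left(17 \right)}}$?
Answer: $- \frac{4594}{315} \approx -14.584$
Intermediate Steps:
$b{\left(O \right)} = O + \left(-35 + O\right) \left(62 + O\right)$ ($b{\left(O \right)} = O + \left(62 + O\right) \left(-35 + O\right) = O + \left(-35 + O\right) \left(62 + O\right)$)
$\frac{W{\left(-67 \right)} - 4657}{\left(-676 + 2396\right) + b{\left(17 \right)}} = \frac{63 - 4657}{\left(-676 + 2396\right) + \left(-2170 + 17^{2} + 28 \cdot 17\right)} = - \frac{4594}{1720 + \left(-2170 + 289 + 476\right)} = - \frac{4594}{1720 - 1405} = - \frac{4594}{315}$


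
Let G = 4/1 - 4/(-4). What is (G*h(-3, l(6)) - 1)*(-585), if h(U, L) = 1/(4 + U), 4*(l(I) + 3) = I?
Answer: -2340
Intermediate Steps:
l(I) = -3 + I/4
G = 5 (G = 4*1 - 4*(-1/4) = 4 + 1 = 5)
(G*h(-3, l(6)) - 1)*(-585) = (5/(4 - 3) - 1)*(-585) = (5/1 - 1)*(-585) = (5*1 - 1)*(-585) = (5 - 1)*(-585) = 4*(-585) = -2340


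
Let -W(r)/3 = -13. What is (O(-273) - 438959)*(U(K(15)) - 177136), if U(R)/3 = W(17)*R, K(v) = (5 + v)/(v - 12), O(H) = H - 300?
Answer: 77514105392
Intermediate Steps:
O(H) = -300 + H
K(v) = (5 + v)/(-12 + v)
W(r) = 39 (W(r) = -3*(-13) = 39)
U(R) = 117*R (U(R) = 3*(39*R) = 117*R)
(O(-273) - 438959)*(U(K(15)) - 177136) = ((-300 - 273) - 438959)*(117*((5 + 15)/(-12 + 15)) - 177136) = (-573 - 438959)*(117*(20/3) - 177136) = -439532*(117*((⅓)*20) - 177136) = -439532*(117*(20/3) - 177136) = -439532*(780 - 177136) = -439532*(-176356) = 77514105392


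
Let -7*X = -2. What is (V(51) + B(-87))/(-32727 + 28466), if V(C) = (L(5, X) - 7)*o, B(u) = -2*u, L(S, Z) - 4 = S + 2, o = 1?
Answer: -178/4261 ≈ -0.041774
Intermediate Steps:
X = 2/7 (X = -⅐*(-2) = 2/7 ≈ 0.28571)
L(S, Z) = 6 + S (L(S, Z) = 4 + (S + 2) = 4 + (2 + S) = 6 + S)
V(C) = 4 (V(C) = ((6 + 5) - 7)*1 = (11 - 7)*1 = 4*1 = 4)
(V(51) + B(-87))/(-32727 + 28466) = (4 - 2*(-87))/(-32727 + 28466) = (4 + 174)/(-4261) = 178*(-1/4261) = -178/4261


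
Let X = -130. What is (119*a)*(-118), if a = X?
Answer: 1825460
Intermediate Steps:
a = -130
(119*a)*(-118) = (119*(-130))*(-118) = -15470*(-118) = 1825460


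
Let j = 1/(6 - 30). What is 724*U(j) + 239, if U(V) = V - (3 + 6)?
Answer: -37843/6 ≈ -6307.2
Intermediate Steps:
j = -1/24 (j = 1/(-24) = -1/24 ≈ -0.041667)
U(V) = -9 + V (U(V) = V - 1*9 = V - 9 = -9 + V)
724*U(j) + 239 = 724*(-9 - 1/24) + 239 = 724*(-217/24) + 239 = -39277/6 + 239 = -37843/6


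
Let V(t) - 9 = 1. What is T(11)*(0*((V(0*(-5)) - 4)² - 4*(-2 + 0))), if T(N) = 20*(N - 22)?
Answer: 0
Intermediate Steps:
V(t) = 10 (V(t) = 9 + 1 = 10)
T(N) = -440 + 20*N (T(N) = 20*(-22 + N) = -440 + 20*N)
T(11)*(0*((V(0*(-5)) - 4)² - 4*(-2 + 0))) = (-440 + 20*11)*(0*((10 - 4)² - 4*(-2 + 0))) = (-440 + 220)*(0*(6² - 4*(-2))) = -0*(36 + 8) = -0*44 = -220*0 = 0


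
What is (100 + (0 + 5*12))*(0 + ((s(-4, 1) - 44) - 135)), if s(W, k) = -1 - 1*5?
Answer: -29600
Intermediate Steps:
s(W, k) = -6 (s(W, k) = -1 - 5 = -6)
(100 + (0 + 5*12))*(0 + ((s(-4, 1) - 44) - 135)) = (100 + (0 + 5*12))*(0 + ((-6 - 44) - 135)) = (100 + (0 + 60))*(0 + (-50 - 135)) = (100 + 60)*(0 - 185) = 160*(-185) = -29600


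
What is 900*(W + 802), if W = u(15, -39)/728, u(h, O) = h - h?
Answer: 721800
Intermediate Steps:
u(h, O) = 0
W = 0 (W = 0/728 = 0*(1/728) = 0)
900*(W + 802) = 900*(0 + 802) = 900*802 = 721800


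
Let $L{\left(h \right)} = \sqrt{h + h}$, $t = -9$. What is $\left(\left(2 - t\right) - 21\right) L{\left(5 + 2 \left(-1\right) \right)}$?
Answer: $- 10 \sqrt{6} \approx -24.495$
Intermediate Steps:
$L{\left(h \right)} = \sqrt{2} \sqrt{h}$ ($L{\left(h \right)} = \sqrt{2 h} = \sqrt{2} \sqrt{h}$)
$\left(\left(2 - t\right) - 21\right) L{\left(5 + 2 \left(-1\right) \right)} = \left(\left(2 - -9\right) - 21\right) \sqrt{2} \sqrt{5 + 2 \left(-1\right)} = \left(\left(2 + 9\right) - 21\right) \sqrt{2} \sqrt{5 - 2} = \left(11 - 21\right) \sqrt{2} \sqrt{3} = - 10 \sqrt{6}$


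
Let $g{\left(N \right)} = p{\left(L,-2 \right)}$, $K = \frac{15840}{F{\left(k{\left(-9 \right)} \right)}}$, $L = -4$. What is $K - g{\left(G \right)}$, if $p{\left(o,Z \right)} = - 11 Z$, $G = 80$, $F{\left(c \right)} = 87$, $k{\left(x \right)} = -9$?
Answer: $\frac{4642}{29} \approx 160.07$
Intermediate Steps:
$K = \frac{5280}{29}$ ($K = \frac{15840}{87} = 15840 \cdot \frac{1}{87} = \frac{5280}{29} \approx 182.07$)
$g{\left(N \right)} = 22$ ($g{\left(N \right)} = \left(-11\right) \left(-2\right) = 22$)
$K - g{\left(G \right)} = \frac{5280}{29} - 22 = \frac{4642}{29}$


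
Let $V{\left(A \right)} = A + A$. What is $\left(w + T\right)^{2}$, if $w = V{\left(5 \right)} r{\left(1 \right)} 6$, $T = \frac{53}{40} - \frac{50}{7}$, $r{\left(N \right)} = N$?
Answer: $\frac{230159241}{78400} \approx 2935.7$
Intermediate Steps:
$V{\left(A \right)} = 2 A$
$T = - \frac{1629}{280}$ ($T = 53 \cdot \frac{1}{40} - \frac{50}{7} = \frac{53}{40} - \frac{50}{7} = - \frac{1629}{280} \approx -5.8179$)
$w = 60$ ($w = 2 \cdot 5 \cdot 1 \cdot 6 = 10 \cdot 1 \cdot 6 = 10 \cdot 6 = 60$)
$\left(w + T\right)^{2} = \left(60 - \frac{1629}{280}\right)^{2} = \left(\frac{15171}{280}\right)^{2} = \frac{230159241}{78400}$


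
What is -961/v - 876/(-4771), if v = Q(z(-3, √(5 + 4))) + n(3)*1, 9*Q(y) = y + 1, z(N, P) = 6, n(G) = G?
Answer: -41234595/162214 ≈ -254.20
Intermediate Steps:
Q(y) = ⅑ + y/9 (Q(y) = (y + 1)/9 = (1 + y)/9 = ⅑ + y/9)
v = 34/9 (v = (⅑ + (⅑)*6) + 3*1 = (⅑ + ⅔) + 3 = 7/9 + 3 = 34/9 ≈ 3.7778)
-961/v - 876/(-4771) = -961/34/9 - 876/(-4771) = -961*9/34 - 876*(-1/4771) = -8649/34 + 876/4771 = -41234595/162214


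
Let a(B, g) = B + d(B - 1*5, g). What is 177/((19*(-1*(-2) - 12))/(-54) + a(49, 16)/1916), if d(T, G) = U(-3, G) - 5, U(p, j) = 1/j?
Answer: 146505024/2931355 ≈ 49.979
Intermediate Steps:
d(T, G) = -5 + 1/G (d(T, G) = 1/G - 5 = -5 + 1/G)
a(B, g) = -5 + B + 1/g (a(B, g) = B + (-5 + 1/g) = -5 + B + 1/g)
177/((19*(-1*(-2) - 12))/(-54) + a(49, 16)/1916) = 177/((19*(-1*(-2) - 12))/(-54) + (-5 + 49 + 1/16)/1916) = 177/((19*(2 - 12))*(-1/54) + (-5 + 49 + 1/16)*(1/1916)) = 177/((19*(-10))*(-1/54) + (705/16)*(1/1916)) = 177/(-190*(-1/54) + 705/30656) = 177/(95/27 + 705/30656) = 177/(2931355/827712) = 177*(827712/2931355) = 146505024/2931355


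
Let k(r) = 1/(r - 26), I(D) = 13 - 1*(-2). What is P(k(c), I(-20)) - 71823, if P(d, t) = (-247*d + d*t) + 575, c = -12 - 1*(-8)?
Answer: -1068604/15 ≈ -71240.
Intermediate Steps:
I(D) = 15 (I(D) = 13 + 2 = 15)
c = -4 (c = -12 + 8 = -4)
k(r) = 1/(-26 + r)
P(d, t) = 575 - 247*d + d*t
P(k(c), I(-20)) - 71823 = (575 - 247/(-26 - 4) + 15/(-26 - 4)) - 71823 = (575 - 247/(-30) + 15/(-30)) - 71823 = (575 - 247*(-1/30) - 1/30*15) - 71823 = (575 + 247/30 - 1/2) - 71823 = 8741/15 - 71823 = -1068604/15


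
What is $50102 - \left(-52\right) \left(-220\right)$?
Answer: $38662$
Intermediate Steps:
$50102 - \left(-52\right) \left(-220\right) = 50102 - 11440 = 38662$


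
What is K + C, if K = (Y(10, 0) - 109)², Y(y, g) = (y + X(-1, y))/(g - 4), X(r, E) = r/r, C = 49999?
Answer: 999793/16 ≈ 62487.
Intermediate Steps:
X(r, E) = 1
Y(y, g) = (1 + y)/(-4 + g) (Y(y, g) = (y + 1)/(g - 4) = (1 + y)/(-4 + g))
K = 199809/16 (K = ((1 + 10)/(-4 + 0) - 109)² = (11/(-4) - 109)² = (-¼*11 - 109)² = (-11/4 - 109)² = (-447/4)² = 199809/16 ≈ 12488.)
K + C = 199809/16 + 49999 = 999793/16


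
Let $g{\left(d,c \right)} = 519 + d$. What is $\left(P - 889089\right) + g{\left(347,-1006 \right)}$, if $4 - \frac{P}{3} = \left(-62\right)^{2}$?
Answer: $-899743$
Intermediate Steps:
$P = -11520$ ($P = 12 - 3 \left(-62\right)^{2} = 12 - 11532 = -11520$)
$\left(P - 889089\right) + g{\left(347,-1006 \right)} = \left(-11520 - 889089\right) + \left(519 + 347\right) = -900609 + 866 = -899743$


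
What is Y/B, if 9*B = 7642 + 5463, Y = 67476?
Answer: 607284/13105 ≈ 46.340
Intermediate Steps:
B = 13105/9 (B = (7642 + 5463)/9 = (1/9)*13105 = 13105/9 ≈ 1456.1)
Y/B = 67476/(13105/9) = 67476*(9/13105) = 607284/13105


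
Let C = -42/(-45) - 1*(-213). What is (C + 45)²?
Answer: 15085456/225 ≈ 67047.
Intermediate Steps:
C = 3209/15 (C = -42*(-1/45) + 213 = 14/15 + 213 = 3209/15 ≈ 213.93)
(C + 45)² = (3209/15 + 45)² = (3884/15)² = 15085456/225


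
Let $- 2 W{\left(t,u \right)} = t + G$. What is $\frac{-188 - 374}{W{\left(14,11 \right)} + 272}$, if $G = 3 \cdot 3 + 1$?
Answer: $- \frac{281}{130} \approx -2.1615$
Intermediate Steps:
$G = 10$ ($G = 9 + 1 = 10$)
$W{\left(t,u \right)} = -5 - \frac{t}{2}$ ($W{\left(t,u \right)} = - \frac{t + 10}{2} = - \frac{10 + t}{2} = -5 - \frac{t}{2}$)
$\frac{-188 - 374}{W{\left(14,11 \right)} + 272} = \frac{-188 - 374}{\left(-5 - 7\right) + 272} = - \frac{562}{\left(-5 - 7\right) + 272} = - \frac{562}{-12 + 272} = - \frac{562}{260} = \left(-562\right) \frac{1}{260} = - \frac{281}{130}$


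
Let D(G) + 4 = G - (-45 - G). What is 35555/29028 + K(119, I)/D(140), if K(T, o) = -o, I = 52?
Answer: 1100411/1035332 ≈ 1.0629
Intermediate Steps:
D(G) = 41 + 2*G (D(G) = -4 + (G - (-45 - G)) = -4 + (G + (45 + G)) = -4 + (45 + 2*G) = 41 + 2*G)
35555/29028 + K(119, I)/D(140) = 35555/29028 + (-1*52)/(41 + 2*140) = 35555*(1/29028) - 52/(41 + 280) = 35555/29028 - 52/321 = 1100411/1035332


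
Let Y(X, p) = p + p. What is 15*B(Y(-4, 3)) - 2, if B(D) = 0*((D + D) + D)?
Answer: -2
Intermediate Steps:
Y(X, p) = 2*p
B(D) = 0 (B(D) = 0*(2*D + D) = 0*(3*D) = 0)
15*B(Y(-4, 3)) - 2 = 15*0 - 2 = 0 - 2 = -2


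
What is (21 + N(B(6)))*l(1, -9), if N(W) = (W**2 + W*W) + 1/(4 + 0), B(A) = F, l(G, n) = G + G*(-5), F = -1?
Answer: -93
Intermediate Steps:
l(G, n) = -4*G (l(G, n) = G - 5*G = -4*G)
B(A) = -1
N(W) = 1/4 + 2*W**2 (N(W) = (W**2 + W**2) + 1/4 = 2*W**2 + 1/4 = 1/4 + 2*W**2)
(21 + N(B(6)))*l(1, -9) = (21 + (1/4 + 2*(-1)**2))*(-4*1) = (21 + (1/4 + 2*1))*(-4) = (21 + (1/4 + 2))*(-4) = (21 + 9/4)*(-4) = (93/4)*(-4) = -93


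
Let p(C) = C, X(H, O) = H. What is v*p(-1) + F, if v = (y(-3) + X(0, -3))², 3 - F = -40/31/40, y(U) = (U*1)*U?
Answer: -2417/31 ≈ -77.968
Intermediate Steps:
y(U) = U² (y(U) = U*U = U²)
F = 94/31 (F = 3 - (-40/31)/40 = 3 - (-40*1/31)/40 = 3 - (-40)/(31*40) = 3 - 1*(-1/31) = 3 + 1/31 = 94/31 ≈ 3.0323)
v = 81 (v = ((-3)² + 0)² = (9 + 0)² = 9² = 81)
v*p(-1) + F = 81*(-1) + 94/31 = -81 + 94/31 = -2417/31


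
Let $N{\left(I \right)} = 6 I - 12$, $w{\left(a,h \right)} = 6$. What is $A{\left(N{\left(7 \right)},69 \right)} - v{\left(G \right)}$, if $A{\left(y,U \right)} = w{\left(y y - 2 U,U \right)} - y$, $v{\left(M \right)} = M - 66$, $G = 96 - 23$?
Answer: $-31$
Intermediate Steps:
$G = 73$ ($G = 96 - 23 = 73$)
$v{\left(M \right)} = -66 + M$
$N{\left(I \right)} = -12 + 6 I$
$A{\left(y,U \right)} = 6 - y$
$A{\left(N{\left(7 \right)},69 \right)} - v{\left(G \right)} = \left(6 - \left(-12 + 6 \cdot 7\right)\right) - \left(-66 + 73\right) = \left(6 - \left(-12 + 42\right)\right) - 7 = \left(6 - 30\right) - 7 = -24 - 7 = -31$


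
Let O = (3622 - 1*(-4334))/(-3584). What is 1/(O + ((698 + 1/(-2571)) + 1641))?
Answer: 2303616/5383043209 ≈ 0.00042794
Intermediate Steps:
O = -1989/896 (O = (3622 + 4334)*(-1/3584) = 7956*(-1/3584) = -1989/896 ≈ -2.2199)
1/(O + ((698 + 1/(-2571)) + 1641)) = 1/(-1989/896 + ((698 + 1/(-2571)) + 1641)) = 1/(-1989/896 + ((698 - 1/2571) + 1641)) = 1/(-1989/896 + (1794557/2571 + 1641)) = 1/(-1989/896 + 6013568/2571) = 1/(5383043209/2303616) = 2303616/5383043209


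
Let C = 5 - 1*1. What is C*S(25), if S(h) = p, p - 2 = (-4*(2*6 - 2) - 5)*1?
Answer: -172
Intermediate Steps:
C = 4 (C = 5 - 1 = 4)
p = -43 (p = 2 + (-4*(2*6 - 2) - 5)*1 = 2 + (-4*(12 - 2) - 5)*1 = 2 + (-4*10 - 5)*1 = 2 + (-40 - 5)*1 = 2 - 45*1 = 2 - 45 = -43)
S(h) = -43
C*S(25) = 4*(-43) = -172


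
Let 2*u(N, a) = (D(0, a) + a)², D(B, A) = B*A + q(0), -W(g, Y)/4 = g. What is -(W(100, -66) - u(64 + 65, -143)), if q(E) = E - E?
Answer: 21249/2 ≈ 10625.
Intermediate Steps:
q(E) = 0
W(g, Y) = -4*g
D(B, A) = A*B (D(B, A) = B*A + 0 = A*B + 0 = A*B)
u(N, a) = a²/2 (u(N, a) = (a*0 + a)²/2 = (0 + a)²/2 = a²/2)
-(W(100, -66) - u(64 + 65, -143)) = -(-4*100 - (-143)²/2) = -(-400 - 20449/2) = -1*(-21249/2) = 21249/2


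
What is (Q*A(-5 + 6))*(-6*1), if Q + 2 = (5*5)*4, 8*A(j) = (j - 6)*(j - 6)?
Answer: -3675/2 ≈ -1837.5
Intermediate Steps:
A(j) = (-6 + j)²/8 (A(j) = ((j - 6)*(j - 6))/8 = ((-6 + j)*(-6 + j))/8 = (-6 + j)²/8)
Q = 98 (Q = -2 + (5*5)*4 = -2 + 25*4 = -2 + 100 = 98)
(Q*A(-5 + 6))*(-6*1) = (98*((-6 + (-5 + 6))²/8))*(-6*1) = (98*((-6 + 1)²/8))*(-6) = (98*((⅛)*(-5)²))*(-6) = (98*((⅛)*25))*(-6) = (98*(25/8))*(-6) = (1225/4)*(-6) = -3675/2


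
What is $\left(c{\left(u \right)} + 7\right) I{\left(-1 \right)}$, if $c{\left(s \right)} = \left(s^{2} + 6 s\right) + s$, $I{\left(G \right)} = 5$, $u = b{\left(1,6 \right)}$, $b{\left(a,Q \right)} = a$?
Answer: $75$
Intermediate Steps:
$u = 1$
$c{\left(s \right)} = s^{2} + 7 s$
$\left(c{\left(u \right)} + 7\right) I{\left(-1 \right)} = \left(1 \left(7 + 1\right) + 7\right) 5 = \left(1 \cdot 8 + 7\right) 5 = \left(8 + 7\right) 5 = 15 \cdot 5 = 75$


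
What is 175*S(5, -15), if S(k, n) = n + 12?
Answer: -525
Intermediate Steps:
S(k, n) = 12 + n
175*S(5, -15) = 175*(12 - 15) = 175*(-3) = -525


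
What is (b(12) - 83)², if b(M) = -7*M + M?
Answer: 24025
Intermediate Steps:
b(M) = -6*M
(b(12) - 83)² = (-6*12 - 83)² = (-72 - 83)² = (-155)² = 24025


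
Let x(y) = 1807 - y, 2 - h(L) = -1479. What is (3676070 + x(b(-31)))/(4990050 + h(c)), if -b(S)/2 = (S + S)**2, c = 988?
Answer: 3685565/4991531 ≈ 0.73836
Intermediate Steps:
b(S) = -8*S**2 (b(S) = -2*(S + S)**2 = -2*4*S**2 = -8*S**2)
h(L) = 1481 (h(L) = 2 - 1*(-1479) = 2 + 1479 = 1481)
(3676070 + x(b(-31)))/(4990050 + h(c)) = (3676070 + (1807 - (-8)*(-31)**2))/(4990050 + 1481) = (3676070 + (1807 - (-8)*961))/4991531 = (3676070 + (1807 - 1*(-7688)))*(1/4991531) = (3676070 + (1807 + 7688))*(1/4991531) = (3676070 + 9495)*(1/4991531) = 3685565*(1/4991531) = 3685565/4991531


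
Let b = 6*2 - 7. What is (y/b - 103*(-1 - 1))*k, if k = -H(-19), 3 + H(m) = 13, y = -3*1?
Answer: -2054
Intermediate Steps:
y = -3
H(m) = 10 (H(m) = -3 + 13 = 10)
b = 5 (b = 12 - 7 = 5)
k = -10 (k = -1*10 = -10)
(y/b - 103*(-1 - 1))*k = (-3/5 - 103*(-1 - 1))*(-10) = (-3*⅕ - 103*(-2))*(-10) = (-⅗ + 206)*(-10) = (1027/5)*(-10) = -2054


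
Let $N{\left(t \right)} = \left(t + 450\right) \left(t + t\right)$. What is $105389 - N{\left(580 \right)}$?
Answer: $-1089411$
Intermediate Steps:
$N{\left(t \right)} = 2 t \left(450 + t\right)$ ($N{\left(t \right)} = \left(450 + t\right) 2 t = 2 t \left(450 + t\right)$)
$105389 - N{\left(580 \right)} = 105389 - 2 \cdot 580 \left(450 + 580\right) = 105389 - 2 \cdot 580 \cdot 1030 = 105389 - 1194800 = -1089411$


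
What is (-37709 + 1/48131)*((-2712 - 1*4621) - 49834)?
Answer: 103756497349626/48131 ≈ 2.1557e+9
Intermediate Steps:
(-37709 + 1/48131)*((-2712 - 1*4621) - 49834) = (-37709 + 1/48131)*((-2712 - 4621) - 49834) = -1814971878*(-7333 - 49834)/48131 = -1814971878/48131*(-57167) = 103756497349626/48131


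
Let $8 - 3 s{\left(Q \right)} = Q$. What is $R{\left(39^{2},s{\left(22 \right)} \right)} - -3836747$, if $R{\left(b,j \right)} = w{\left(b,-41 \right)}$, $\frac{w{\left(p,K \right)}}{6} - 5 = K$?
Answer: $3836531$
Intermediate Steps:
$w{\left(p,K \right)} = 30 + 6 K$
$s{\left(Q \right)} = \frac{8}{3} - \frac{Q}{3}$
$R{\left(b,j \right)} = -216$ ($R{\left(b,j \right)} = 30 + 6 \left(-41\right) = 30 - 246 = -216$)
$R{\left(39^{2},s{\left(22 \right)} \right)} - -3836747 = -216 - -3836747 = -216 + 3836747 = 3836531$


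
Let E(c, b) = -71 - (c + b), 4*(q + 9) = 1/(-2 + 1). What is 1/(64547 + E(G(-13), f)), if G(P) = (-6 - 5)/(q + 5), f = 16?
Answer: 17/1095776 ≈ 1.5514e-5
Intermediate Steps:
q = -37/4 (q = -9 + 1/(4*(-2 + 1)) = -9 + (¼)/(-1) = -9 + (¼)*(-1) = -9 - ¼ = -37/4 ≈ -9.2500)
G(P) = 44/17 (G(P) = (-6 - 5)/(-37/4 + 5) = -11/(-17/4) = -11*(-4/17) = 44/17)
E(c, b) = -71 - b - c (E(c, b) = -71 - (b + c) = -71 + (-b - c) = -71 - b - c)
1/(64547 + E(G(-13), f)) = 1/(64547 + (-71 - 1*16 - 1*44/17)) = 1/(64547 + (-71 - 16 - 44/17)) = 1/(64547 - 1523/17) = 1/(1095776/17) = 17/1095776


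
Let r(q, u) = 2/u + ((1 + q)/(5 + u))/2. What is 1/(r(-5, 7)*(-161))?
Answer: -6/115 ≈ -0.052174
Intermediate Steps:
r(q, u) = 2/u + (1 + q)/(2*(5 + u)) (r(q, u) = 2/u + ((1 + q)/(5 + u))*(½) = 2/u + (1 + q)/(2*(5 + u)))
1/(r(-5, 7)*(-161)) = 1/(((½)*(20 + 5*7 - 5*7)/(7*(5 + 7)))*(-161)) = 1/(((½)*(⅐)*(20 + 35 - 35)/12)*(-161)) = 1/(((½)*(⅐)*(1/12)*20)*(-161)) = 1/((5/42)*(-161)) = 1/(-115/6) = -6/115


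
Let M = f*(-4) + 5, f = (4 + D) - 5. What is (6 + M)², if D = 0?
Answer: 225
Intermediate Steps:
f = -1 (f = (4 + 0) - 5 = 4 - 5 = -1)
M = 9 (M = -1*(-4) + 5 = 4 + 5 = 9)
(6 + M)² = (6 + 9)² = 15² = 225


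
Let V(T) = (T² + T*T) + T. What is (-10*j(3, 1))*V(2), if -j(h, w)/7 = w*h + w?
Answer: 2800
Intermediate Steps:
j(h, w) = -7*w - 7*h*w (j(h, w) = -7*(w*h + w) = -7*(h*w + w) = -7*(w + h*w) = -7*w - 7*h*w)
V(T) = T + 2*T² (V(T) = (T² + T²) + T = 2*T² + T = T + 2*T²)
(-10*j(3, 1))*V(2) = (-(-70)*(1 + 3))*(2*(1 + 2*2)) = (-(-70)*4)*(2*(1 + 4)) = (-10*(-28))*(2*5) = 280*10 = 2800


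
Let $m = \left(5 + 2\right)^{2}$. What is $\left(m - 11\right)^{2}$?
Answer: $1444$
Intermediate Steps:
$m = 49$ ($m = 7^{2} = 49$)
$\left(m - 11\right)^{2} = \left(49 - 11\right)^{2} = 38^{2} = 1444$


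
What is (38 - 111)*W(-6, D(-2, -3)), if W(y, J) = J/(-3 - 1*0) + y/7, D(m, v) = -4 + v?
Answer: -2263/21 ≈ -107.76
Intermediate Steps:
W(y, J) = -J/3 + y/7 (W(y, J) = J/(-3 + 0) + y*(⅐) = J/(-3) + y/7 = J*(-⅓) + y/7 = -J/3 + y/7)
(38 - 111)*W(-6, D(-2, -3)) = (38 - 111)*(-(-4 - 3)/3 + (⅐)*(-6)) = -73*(-⅓*(-7) - 6/7) = -73*(7/3 - 6/7) = -73*31/21 = -2263/21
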